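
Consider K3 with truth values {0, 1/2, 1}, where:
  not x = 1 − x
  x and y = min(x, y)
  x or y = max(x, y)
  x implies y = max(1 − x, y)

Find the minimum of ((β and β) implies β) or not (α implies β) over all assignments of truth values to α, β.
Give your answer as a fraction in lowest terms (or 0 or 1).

1/2

Take α = 0, β = 1/2:
β and β = 1/2 and 1/2 = 1/2
(β and β) implies β = 1/2 implies 1/2 = 1/2
α implies β = 0 implies 1/2 = 1
not (α implies β) = not 1 = 0
((β and β) implies β) or not (α implies β) = 1/2 or 0 = 1/2
No assignment yields a value below 1/2, so this is the minimum.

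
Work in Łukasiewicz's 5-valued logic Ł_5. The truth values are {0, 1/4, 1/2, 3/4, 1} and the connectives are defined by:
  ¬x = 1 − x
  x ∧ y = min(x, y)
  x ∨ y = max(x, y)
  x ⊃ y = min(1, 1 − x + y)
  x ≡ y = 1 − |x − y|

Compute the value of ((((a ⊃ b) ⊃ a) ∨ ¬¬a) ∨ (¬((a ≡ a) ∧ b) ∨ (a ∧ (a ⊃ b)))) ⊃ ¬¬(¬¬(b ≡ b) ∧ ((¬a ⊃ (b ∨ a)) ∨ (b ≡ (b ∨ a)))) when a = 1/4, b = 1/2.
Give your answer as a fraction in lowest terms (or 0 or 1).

1

a ⊃ b = 1/4 ⊃ 1/2 = 1
(a ⊃ b) ⊃ a = 1 ⊃ 1/4 = 1/4
¬a = ¬1/4 = 3/4
¬¬a = ¬3/4 = 1/4
((a ⊃ b) ⊃ a) ∨ ¬¬a = 1/4 ∨ 1/4 = 1/4
a ≡ a = 1/4 ≡ 1/4 = 1
(a ≡ a) ∧ b = 1 ∧ 1/2 = 1/2
¬((a ≡ a) ∧ b) = ¬1/2 = 1/2
a ⊃ b = 1/4 ⊃ 1/2 = 1
a ∧ (a ⊃ b) = 1/4 ∧ 1 = 1/4
¬((a ≡ a) ∧ b) ∨ (a ∧ (a ⊃ b)) = 1/2 ∨ 1/4 = 1/2
(((a ⊃ b) ⊃ a) ∨ ¬¬a) ∨ (¬((a ≡ a) ∧ b) ∨ (a ∧ (a ⊃ b))) = 1/4 ∨ 1/2 = 1/2
b ≡ b = 1/2 ≡ 1/2 = 1
¬(b ≡ b) = ¬1 = 0
¬¬(b ≡ b) = ¬0 = 1
¬a = ¬1/4 = 3/4
b ∨ a = 1/2 ∨ 1/4 = 1/2
¬a ⊃ (b ∨ a) = 3/4 ⊃ 1/2 = 3/4
b ∨ a = 1/2 ∨ 1/4 = 1/2
b ≡ (b ∨ a) = 1/2 ≡ 1/2 = 1
(¬a ⊃ (b ∨ a)) ∨ (b ≡ (b ∨ a)) = 3/4 ∨ 1 = 1
¬¬(b ≡ b) ∧ ((¬a ⊃ (b ∨ a)) ∨ (b ≡ (b ∨ a))) = 1 ∧ 1 = 1
¬(¬¬(b ≡ b) ∧ ((¬a ⊃ (b ∨ a)) ∨ (b ≡ (b ∨ a)))) = ¬1 = 0
¬¬(¬¬(b ≡ b) ∧ ((¬a ⊃ (b ∨ a)) ∨ (b ≡ (b ∨ a)))) = ¬0 = 1
((((a ⊃ b) ⊃ a) ∨ ¬¬a) ∨ (¬((a ≡ a) ∧ b) ∨ (a ∧ (a ⊃ b)))) ⊃ ¬¬(¬¬(b ≡ b) ∧ ((¬a ⊃ (b ∨ a)) ∨ (b ≡ (b ∨ a)))) = 1/2 ⊃ 1 = 1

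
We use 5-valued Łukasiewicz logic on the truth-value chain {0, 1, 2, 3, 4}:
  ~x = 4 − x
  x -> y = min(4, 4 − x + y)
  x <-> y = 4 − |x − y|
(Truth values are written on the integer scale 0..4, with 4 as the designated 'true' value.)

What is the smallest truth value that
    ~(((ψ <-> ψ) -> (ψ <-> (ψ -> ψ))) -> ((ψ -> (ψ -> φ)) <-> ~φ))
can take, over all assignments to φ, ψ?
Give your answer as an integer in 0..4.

0

Take φ = 0, ψ = 0:
ψ <-> ψ = 0 <-> 0 = 4
ψ -> ψ = 0 -> 0 = 4
ψ <-> (ψ -> ψ) = 0 <-> 4 = 0
(ψ <-> ψ) -> (ψ <-> (ψ -> ψ)) = 4 -> 0 = 0
ψ -> φ = 0 -> 0 = 4
ψ -> (ψ -> φ) = 0 -> 4 = 4
~φ = ~0 = 4
(ψ -> (ψ -> φ)) <-> ~φ = 4 <-> 4 = 4
((ψ <-> ψ) -> (ψ <-> (ψ -> ψ))) -> ((ψ -> (ψ -> φ)) <-> ~φ) = 0 -> 4 = 4
~(((ψ <-> ψ) -> (ψ <-> (ψ -> ψ))) -> ((ψ -> (ψ -> φ)) <-> ~φ)) = ~4 = 0
No assignment yields a value below 0, so this is the minimum.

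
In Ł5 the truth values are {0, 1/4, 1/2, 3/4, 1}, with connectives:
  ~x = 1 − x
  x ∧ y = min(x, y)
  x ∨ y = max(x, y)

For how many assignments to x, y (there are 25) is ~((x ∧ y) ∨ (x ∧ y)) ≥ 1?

value 1: 9 assignments (counts)
value 3/4: 7 assignments
value 1/2: 5 assignments
value 1/4: 3 assignments
value 0: 1 assignment
So 9 of the 25 assignments meet the threshold.

9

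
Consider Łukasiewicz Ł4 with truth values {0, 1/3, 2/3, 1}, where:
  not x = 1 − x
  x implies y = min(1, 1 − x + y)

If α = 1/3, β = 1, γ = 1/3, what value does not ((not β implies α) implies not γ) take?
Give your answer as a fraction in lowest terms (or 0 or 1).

1/3

not β = not 1 = 0
not β implies α = 0 implies 1/3 = 1
not γ = not 1/3 = 2/3
(not β implies α) implies not γ = 1 implies 2/3 = 2/3
not ((not β implies α) implies not γ) = not 2/3 = 1/3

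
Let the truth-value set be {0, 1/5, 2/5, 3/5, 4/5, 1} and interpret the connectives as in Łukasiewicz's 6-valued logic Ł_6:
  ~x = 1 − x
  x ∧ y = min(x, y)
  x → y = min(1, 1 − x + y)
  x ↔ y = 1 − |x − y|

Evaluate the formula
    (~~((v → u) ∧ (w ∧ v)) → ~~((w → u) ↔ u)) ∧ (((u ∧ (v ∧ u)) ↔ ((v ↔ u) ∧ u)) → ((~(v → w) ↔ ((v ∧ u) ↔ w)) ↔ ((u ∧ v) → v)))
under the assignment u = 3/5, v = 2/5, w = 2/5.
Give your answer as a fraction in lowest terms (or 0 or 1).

1/5

v → u = 2/5 → 3/5 = 1
w ∧ v = 2/5 ∧ 2/5 = 2/5
(v → u) ∧ (w ∧ v) = 1 ∧ 2/5 = 2/5
~((v → u) ∧ (w ∧ v)) = ~2/5 = 3/5
~~((v → u) ∧ (w ∧ v)) = ~3/5 = 2/5
w → u = 2/5 → 3/5 = 1
(w → u) ↔ u = 1 ↔ 3/5 = 3/5
~((w → u) ↔ u) = ~3/5 = 2/5
~~((w → u) ↔ u) = ~2/5 = 3/5
~~((v → u) ∧ (w ∧ v)) → ~~((w → u) ↔ u) = 2/5 → 3/5 = 1
v ∧ u = 2/5 ∧ 3/5 = 2/5
u ∧ (v ∧ u) = 3/5 ∧ 2/5 = 2/5
v ↔ u = 2/5 ↔ 3/5 = 4/5
(v ↔ u) ∧ u = 4/5 ∧ 3/5 = 3/5
(u ∧ (v ∧ u)) ↔ ((v ↔ u) ∧ u) = 2/5 ↔ 3/5 = 4/5
v → w = 2/5 → 2/5 = 1
~(v → w) = ~1 = 0
v ∧ u = 2/5 ∧ 3/5 = 2/5
(v ∧ u) ↔ w = 2/5 ↔ 2/5 = 1
~(v → w) ↔ ((v ∧ u) ↔ w) = 0 ↔ 1 = 0
u ∧ v = 3/5 ∧ 2/5 = 2/5
(u ∧ v) → v = 2/5 → 2/5 = 1
(~(v → w) ↔ ((v ∧ u) ↔ w)) ↔ ((u ∧ v) → v) = 0 ↔ 1 = 0
((u ∧ (v ∧ u)) ↔ ((v ↔ u) ∧ u)) → ((~(v → w) ↔ ((v ∧ u) ↔ w)) ↔ ((u ∧ v) → v)) = 4/5 → 0 = 1/5
(~~((v → u) ∧ (w ∧ v)) → ~~((w → u) ↔ u)) ∧ (((u ∧ (v ∧ u)) ↔ ((v ↔ u) ∧ u)) → ((~(v → w) ↔ ((v ∧ u) ↔ w)) ↔ ((u ∧ v) → v))) = 1 ∧ 1/5 = 1/5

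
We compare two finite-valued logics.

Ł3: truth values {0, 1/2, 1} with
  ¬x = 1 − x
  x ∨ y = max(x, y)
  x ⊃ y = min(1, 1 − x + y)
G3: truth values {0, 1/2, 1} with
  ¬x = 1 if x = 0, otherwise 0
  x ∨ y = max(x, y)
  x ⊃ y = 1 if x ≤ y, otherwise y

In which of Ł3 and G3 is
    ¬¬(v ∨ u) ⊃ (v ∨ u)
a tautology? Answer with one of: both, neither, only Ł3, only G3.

only Ł3

In Ł3: every assignment gives 1 — tautology.
In G3: at u = 0, v = 1/2 the value is 1/2 — not a tautology.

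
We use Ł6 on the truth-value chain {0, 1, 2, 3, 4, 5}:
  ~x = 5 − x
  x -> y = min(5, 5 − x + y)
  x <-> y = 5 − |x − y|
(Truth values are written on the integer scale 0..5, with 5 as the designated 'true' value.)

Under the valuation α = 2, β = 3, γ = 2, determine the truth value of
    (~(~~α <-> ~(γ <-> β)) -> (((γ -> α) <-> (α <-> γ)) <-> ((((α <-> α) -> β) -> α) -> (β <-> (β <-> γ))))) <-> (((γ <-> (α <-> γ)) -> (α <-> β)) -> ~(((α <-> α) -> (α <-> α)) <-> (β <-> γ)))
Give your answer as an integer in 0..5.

~α = ~2 = 3
~~α = ~3 = 2
γ <-> β = 2 <-> 3 = 4
~(γ <-> β) = ~4 = 1
~~α <-> ~(γ <-> β) = 2 <-> 1 = 4
~(~~α <-> ~(γ <-> β)) = ~4 = 1
γ -> α = 2 -> 2 = 5
α <-> γ = 2 <-> 2 = 5
(γ -> α) <-> (α <-> γ) = 5 <-> 5 = 5
α <-> α = 2 <-> 2 = 5
(α <-> α) -> β = 5 -> 3 = 3
((α <-> α) -> β) -> α = 3 -> 2 = 4
β <-> γ = 3 <-> 2 = 4
β <-> (β <-> γ) = 3 <-> 4 = 4
(((α <-> α) -> β) -> α) -> (β <-> (β <-> γ)) = 4 -> 4 = 5
((γ -> α) <-> (α <-> γ)) <-> ((((α <-> α) -> β) -> α) -> (β <-> (β <-> γ))) = 5 <-> 5 = 5
~(~~α <-> ~(γ <-> β)) -> (((γ -> α) <-> (α <-> γ)) <-> ((((α <-> α) -> β) -> α) -> (β <-> (β <-> γ)))) = 1 -> 5 = 5
α <-> γ = 2 <-> 2 = 5
γ <-> (α <-> γ) = 2 <-> 5 = 2
α <-> β = 2 <-> 3 = 4
(γ <-> (α <-> γ)) -> (α <-> β) = 2 -> 4 = 5
α <-> α = 2 <-> 2 = 5
α <-> α = 2 <-> 2 = 5
(α <-> α) -> (α <-> α) = 5 -> 5 = 5
β <-> γ = 3 <-> 2 = 4
((α <-> α) -> (α <-> α)) <-> (β <-> γ) = 5 <-> 4 = 4
~(((α <-> α) -> (α <-> α)) <-> (β <-> γ)) = ~4 = 1
((γ <-> (α <-> γ)) -> (α <-> β)) -> ~(((α <-> α) -> (α <-> α)) <-> (β <-> γ)) = 5 -> 1 = 1
(~(~~α <-> ~(γ <-> β)) -> (((γ -> α) <-> (α <-> γ)) <-> ((((α <-> α) -> β) -> α) -> (β <-> (β <-> γ))))) <-> (((γ <-> (α <-> γ)) -> (α <-> β)) -> ~(((α <-> α) -> (α <-> α)) <-> (β <-> γ))) = 5 <-> 1 = 1

1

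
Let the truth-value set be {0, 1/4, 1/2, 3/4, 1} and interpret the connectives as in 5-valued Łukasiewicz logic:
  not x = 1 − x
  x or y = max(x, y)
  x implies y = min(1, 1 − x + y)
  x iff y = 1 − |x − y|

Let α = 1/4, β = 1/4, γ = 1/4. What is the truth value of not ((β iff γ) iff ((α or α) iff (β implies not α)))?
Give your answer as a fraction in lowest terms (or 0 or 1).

3/4

β iff γ = 1/4 iff 1/4 = 1
α or α = 1/4 or 1/4 = 1/4
not α = not 1/4 = 3/4
β implies not α = 1/4 implies 3/4 = 1
(α or α) iff (β implies not α) = 1/4 iff 1 = 1/4
(β iff γ) iff ((α or α) iff (β implies not α)) = 1 iff 1/4 = 1/4
not ((β iff γ) iff ((α or α) iff (β implies not α))) = not 1/4 = 3/4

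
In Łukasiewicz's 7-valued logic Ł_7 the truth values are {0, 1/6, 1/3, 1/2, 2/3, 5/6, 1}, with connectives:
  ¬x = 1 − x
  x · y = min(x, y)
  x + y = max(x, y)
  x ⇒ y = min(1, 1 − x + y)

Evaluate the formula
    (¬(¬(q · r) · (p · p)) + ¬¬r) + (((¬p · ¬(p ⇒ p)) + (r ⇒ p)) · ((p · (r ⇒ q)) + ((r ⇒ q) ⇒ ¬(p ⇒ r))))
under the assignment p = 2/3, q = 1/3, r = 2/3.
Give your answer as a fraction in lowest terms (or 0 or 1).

2/3

q · r = 1/3 · 2/3 = 1/3
¬(q · r) = ¬1/3 = 2/3
p · p = 2/3 · 2/3 = 2/3
¬(q · r) · (p · p) = 2/3 · 2/3 = 2/3
¬(¬(q · r) · (p · p)) = ¬2/3 = 1/3
¬r = ¬2/3 = 1/3
¬¬r = ¬1/3 = 2/3
¬(¬(q · r) · (p · p)) + ¬¬r = 1/3 + 2/3 = 2/3
¬p = ¬2/3 = 1/3
p ⇒ p = 2/3 ⇒ 2/3 = 1
¬(p ⇒ p) = ¬1 = 0
¬p · ¬(p ⇒ p) = 1/3 · 0 = 0
r ⇒ p = 2/3 ⇒ 2/3 = 1
(¬p · ¬(p ⇒ p)) + (r ⇒ p) = 0 + 1 = 1
r ⇒ q = 2/3 ⇒ 1/3 = 2/3
p · (r ⇒ q) = 2/3 · 2/3 = 2/3
r ⇒ q = 2/3 ⇒ 1/3 = 2/3
p ⇒ r = 2/3 ⇒ 2/3 = 1
¬(p ⇒ r) = ¬1 = 0
(r ⇒ q) ⇒ ¬(p ⇒ r) = 2/3 ⇒ 0 = 1/3
(p · (r ⇒ q)) + ((r ⇒ q) ⇒ ¬(p ⇒ r)) = 2/3 + 1/3 = 2/3
((¬p · ¬(p ⇒ p)) + (r ⇒ p)) · ((p · (r ⇒ q)) + ((r ⇒ q) ⇒ ¬(p ⇒ r))) = 1 · 2/3 = 2/3
(¬(¬(q · r) · (p · p)) + ¬¬r) + (((¬p · ¬(p ⇒ p)) + (r ⇒ p)) · ((p · (r ⇒ q)) + ((r ⇒ q) ⇒ ¬(p ⇒ r)))) = 2/3 + 2/3 = 2/3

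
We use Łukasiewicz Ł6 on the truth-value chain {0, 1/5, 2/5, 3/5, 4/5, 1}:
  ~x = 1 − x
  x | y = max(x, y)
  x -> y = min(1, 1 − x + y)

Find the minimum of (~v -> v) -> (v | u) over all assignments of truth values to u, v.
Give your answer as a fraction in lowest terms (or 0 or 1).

Take u = 0, v = 2/5:
~v = ~2/5 = 3/5
~v -> v = 3/5 -> 2/5 = 4/5
v | u = 2/5 | 0 = 2/5
(~v -> v) -> (v | u) = 4/5 -> 2/5 = 3/5
No assignment yields a value below 3/5, so this is the minimum.

3/5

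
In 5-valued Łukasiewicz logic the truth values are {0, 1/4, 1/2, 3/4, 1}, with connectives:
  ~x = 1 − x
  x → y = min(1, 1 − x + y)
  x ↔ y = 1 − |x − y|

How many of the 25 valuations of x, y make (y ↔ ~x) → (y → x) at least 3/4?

21

value 1: 21 assignments (counts)
value 1/2: 3 assignments
value 0: 1 assignment
So 21 of the 25 assignments meet the threshold.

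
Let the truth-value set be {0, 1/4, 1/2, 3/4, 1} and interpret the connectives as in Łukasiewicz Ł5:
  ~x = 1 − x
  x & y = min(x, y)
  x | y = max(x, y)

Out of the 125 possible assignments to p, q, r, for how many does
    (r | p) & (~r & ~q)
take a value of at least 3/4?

value 1: 1 assignment (counts)
value 3/4: 7 assignments (counts)
value 1/2: 25 assignments
value 1/4: 43 assignments
value 0: 49 assignments
So 8 of the 125 assignments meet the threshold.

8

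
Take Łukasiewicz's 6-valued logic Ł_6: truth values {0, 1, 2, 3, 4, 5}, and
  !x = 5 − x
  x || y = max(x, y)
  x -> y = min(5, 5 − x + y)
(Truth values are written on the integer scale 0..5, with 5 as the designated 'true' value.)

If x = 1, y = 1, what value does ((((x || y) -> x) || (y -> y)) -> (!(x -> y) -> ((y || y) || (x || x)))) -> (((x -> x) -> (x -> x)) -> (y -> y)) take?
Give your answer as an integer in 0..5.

x || y = 1 || 1 = 1
(x || y) -> x = 1 -> 1 = 5
y -> y = 1 -> 1 = 5
((x || y) -> x) || (y -> y) = 5 || 5 = 5
x -> y = 1 -> 1 = 5
!(x -> y) = !5 = 0
y || y = 1 || 1 = 1
x || x = 1 || 1 = 1
(y || y) || (x || x) = 1 || 1 = 1
!(x -> y) -> ((y || y) || (x || x)) = 0 -> 1 = 5
(((x || y) -> x) || (y -> y)) -> (!(x -> y) -> ((y || y) || (x || x))) = 5 -> 5 = 5
x -> x = 1 -> 1 = 5
x -> x = 1 -> 1 = 5
(x -> x) -> (x -> x) = 5 -> 5 = 5
y -> y = 1 -> 1 = 5
((x -> x) -> (x -> x)) -> (y -> y) = 5 -> 5 = 5
((((x || y) -> x) || (y -> y)) -> (!(x -> y) -> ((y || y) || (x || x)))) -> (((x -> x) -> (x -> x)) -> (y -> y)) = 5 -> 5 = 5

5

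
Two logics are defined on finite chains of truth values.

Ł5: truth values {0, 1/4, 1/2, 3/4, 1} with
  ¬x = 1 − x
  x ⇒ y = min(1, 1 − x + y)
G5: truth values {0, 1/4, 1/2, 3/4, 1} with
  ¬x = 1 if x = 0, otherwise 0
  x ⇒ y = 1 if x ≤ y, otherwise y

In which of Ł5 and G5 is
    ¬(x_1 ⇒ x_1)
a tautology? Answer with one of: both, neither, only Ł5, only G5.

neither

In Ł5: at x_1 = 0 the value is 0 — not a tautology.
In G5: at x_1 = 0 the value is 0 — not a tautology.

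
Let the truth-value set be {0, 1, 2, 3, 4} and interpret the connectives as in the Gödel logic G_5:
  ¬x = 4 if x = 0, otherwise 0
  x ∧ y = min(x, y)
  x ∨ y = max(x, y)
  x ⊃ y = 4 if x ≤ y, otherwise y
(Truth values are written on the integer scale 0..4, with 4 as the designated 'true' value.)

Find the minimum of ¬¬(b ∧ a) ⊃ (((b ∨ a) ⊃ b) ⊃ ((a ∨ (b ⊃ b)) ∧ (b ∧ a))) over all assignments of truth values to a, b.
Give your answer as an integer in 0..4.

Take a = 1, b = 1:
b ∧ a = 1 ∧ 1 = 1
¬(b ∧ a) = ¬1 = 0
¬¬(b ∧ a) = ¬0 = 4
b ∨ a = 1 ∨ 1 = 1
(b ∨ a) ⊃ b = 1 ⊃ 1 = 4
b ⊃ b = 1 ⊃ 1 = 4
a ∨ (b ⊃ b) = 1 ∨ 4 = 4
b ∧ a = 1 ∧ 1 = 1
(a ∨ (b ⊃ b)) ∧ (b ∧ a) = 4 ∧ 1 = 1
((b ∨ a) ⊃ b) ⊃ ((a ∨ (b ⊃ b)) ∧ (b ∧ a)) = 4 ⊃ 1 = 1
¬¬(b ∧ a) ⊃ (((b ∨ a) ⊃ b) ⊃ ((a ∨ (b ⊃ b)) ∧ (b ∧ a))) = 4 ⊃ 1 = 1
No assignment yields a value below 1, so this is the minimum.

1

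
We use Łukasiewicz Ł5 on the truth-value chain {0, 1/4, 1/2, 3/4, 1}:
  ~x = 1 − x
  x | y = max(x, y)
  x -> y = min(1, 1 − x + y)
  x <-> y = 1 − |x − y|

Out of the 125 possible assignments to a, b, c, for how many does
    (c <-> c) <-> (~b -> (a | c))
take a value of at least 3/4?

111

value 1: 95 assignments (counts)
value 3/4: 16 assignments (counts)
value 1/2: 9 assignments
value 1/4: 4 assignments
value 0: 1 assignment
So 111 of the 125 assignments meet the threshold.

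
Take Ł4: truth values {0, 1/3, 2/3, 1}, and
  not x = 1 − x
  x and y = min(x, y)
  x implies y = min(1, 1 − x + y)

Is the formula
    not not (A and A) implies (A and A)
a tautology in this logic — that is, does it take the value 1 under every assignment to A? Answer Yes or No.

A = 0 ↦ 1
A = 1/3 ↦ 1
A = 2/3 ↦ 1
A = 1 ↦ 1
Every assignment gives a value ≥ 1.

Yes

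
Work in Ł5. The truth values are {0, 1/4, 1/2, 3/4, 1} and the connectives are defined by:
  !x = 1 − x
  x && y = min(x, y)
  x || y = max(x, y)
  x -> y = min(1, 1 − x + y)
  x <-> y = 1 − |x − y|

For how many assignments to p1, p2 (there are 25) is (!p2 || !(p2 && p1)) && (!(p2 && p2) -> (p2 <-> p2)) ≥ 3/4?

value 1: 9 assignments (counts)
value 3/4: 7 assignments (counts)
value 1/2: 5 assignments
value 1/4: 3 assignments
value 0: 1 assignment
So 16 of the 25 assignments meet the threshold.

16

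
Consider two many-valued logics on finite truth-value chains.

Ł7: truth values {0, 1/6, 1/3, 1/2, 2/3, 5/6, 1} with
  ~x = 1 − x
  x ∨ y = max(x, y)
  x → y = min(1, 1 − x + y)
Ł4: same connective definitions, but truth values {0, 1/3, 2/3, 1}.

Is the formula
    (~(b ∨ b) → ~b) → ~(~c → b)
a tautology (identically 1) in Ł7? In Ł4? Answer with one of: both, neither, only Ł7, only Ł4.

In Ł7: at b = 0, c = 1/6 the value is 5/6 — not a tautology.
In Ł4: at b = 0, c = 1/3 the value is 2/3 — not a tautology.

neither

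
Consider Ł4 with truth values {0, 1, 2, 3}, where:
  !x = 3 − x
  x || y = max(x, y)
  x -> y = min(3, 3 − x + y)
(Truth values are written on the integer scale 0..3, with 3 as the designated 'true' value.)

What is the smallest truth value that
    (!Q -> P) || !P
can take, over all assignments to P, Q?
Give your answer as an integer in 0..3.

2

Take P = 1, Q = 0:
!Q = !0 = 3
!Q -> P = 3 -> 1 = 1
!P = !1 = 2
(!Q -> P) || !P = 1 || 2 = 2
No assignment yields a value below 2, so this is the minimum.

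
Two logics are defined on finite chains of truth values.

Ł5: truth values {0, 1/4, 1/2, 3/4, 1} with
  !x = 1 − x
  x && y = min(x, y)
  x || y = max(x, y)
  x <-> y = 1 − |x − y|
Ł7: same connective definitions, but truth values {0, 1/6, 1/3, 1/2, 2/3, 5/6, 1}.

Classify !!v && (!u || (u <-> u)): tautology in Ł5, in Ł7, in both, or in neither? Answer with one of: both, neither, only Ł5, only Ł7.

neither

In Ł5: at u = 0, v = 0 the value is 0 — not a tautology.
In Ł7: at u = 0, v = 0 the value is 0 — not a tautology.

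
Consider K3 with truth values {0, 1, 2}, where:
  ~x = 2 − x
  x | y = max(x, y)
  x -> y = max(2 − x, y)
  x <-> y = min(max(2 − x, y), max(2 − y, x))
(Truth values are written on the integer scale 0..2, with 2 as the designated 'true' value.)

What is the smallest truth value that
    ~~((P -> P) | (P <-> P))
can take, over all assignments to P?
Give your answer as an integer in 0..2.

Take P = 1:
P -> P = 1 -> 1 = 1
P <-> P = 1 <-> 1 = 1
(P -> P) | (P <-> P) = 1 | 1 = 1
~((P -> P) | (P <-> P)) = ~1 = 1
~~((P -> P) | (P <-> P)) = ~1 = 1
No assignment yields a value below 1, so this is the minimum.

1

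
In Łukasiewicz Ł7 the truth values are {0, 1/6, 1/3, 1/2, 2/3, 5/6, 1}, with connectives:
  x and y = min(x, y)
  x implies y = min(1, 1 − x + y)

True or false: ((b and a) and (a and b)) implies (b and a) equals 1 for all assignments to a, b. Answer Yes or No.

Yes

At a = 2/3, b = 1/2, for instance:
b and a = 1/2 and 2/3 = 1/2
a and b = 2/3 and 1/2 = 1/2
(b and a) and (a and b) = 1/2 and 1/2 = 1/2
((b and a) and (a and b)) implies (b and a) = 1/2 implies 1/2 = 1
and checking the remaining 48 assignments likewise gives ≥ 1 in every case.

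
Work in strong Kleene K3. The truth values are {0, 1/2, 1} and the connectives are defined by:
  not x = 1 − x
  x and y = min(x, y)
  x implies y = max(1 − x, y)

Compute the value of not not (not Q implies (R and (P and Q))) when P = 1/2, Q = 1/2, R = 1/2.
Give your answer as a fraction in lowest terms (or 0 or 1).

not Q = not 1/2 = 1/2
P and Q = 1/2 and 1/2 = 1/2
R and (P and Q) = 1/2 and 1/2 = 1/2
not Q implies (R and (P and Q)) = 1/2 implies 1/2 = 1/2
not (not Q implies (R and (P and Q))) = not 1/2 = 1/2
not not (not Q implies (R and (P and Q))) = not 1/2 = 1/2

1/2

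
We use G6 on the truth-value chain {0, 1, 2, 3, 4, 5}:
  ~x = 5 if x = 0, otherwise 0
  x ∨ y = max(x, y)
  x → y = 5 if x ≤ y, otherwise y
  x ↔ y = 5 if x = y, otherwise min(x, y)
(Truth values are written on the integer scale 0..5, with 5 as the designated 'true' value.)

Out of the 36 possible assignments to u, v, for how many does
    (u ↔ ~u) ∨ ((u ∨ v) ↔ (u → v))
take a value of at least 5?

6

value 5: 6 assignments (counts)
value 4: 6 assignments
value 3: 6 assignments
value 2: 6 assignments
value 1: 6 assignments
value 0: 6 assignments
So 6 of the 36 assignments meet the threshold.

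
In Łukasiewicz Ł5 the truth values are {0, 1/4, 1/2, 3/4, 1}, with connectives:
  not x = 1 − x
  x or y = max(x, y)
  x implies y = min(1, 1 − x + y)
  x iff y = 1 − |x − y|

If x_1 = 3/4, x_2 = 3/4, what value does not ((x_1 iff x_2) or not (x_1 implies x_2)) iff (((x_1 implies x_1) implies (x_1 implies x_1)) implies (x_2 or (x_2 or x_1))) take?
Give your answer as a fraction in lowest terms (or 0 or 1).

x_1 iff x_2 = 3/4 iff 3/4 = 1
x_1 implies x_2 = 3/4 implies 3/4 = 1
not (x_1 implies x_2) = not 1 = 0
(x_1 iff x_2) or not (x_1 implies x_2) = 1 or 0 = 1
not ((x_1 iff x_2) or not (x_1 implies x_2)) = not 1 = 0
x_1 implies x_1 = 3/4 implies 3/4 = 1
x_1 implies x_1 = 3/4 implies 3/4 = 1
(x_1 implies x_1) implies (x_1 implies x_1) = 1 implies 1 = 1
x_2 or x_1 = 3/4 or 3/4 = 3/4
x_2 or (x_2 or x_1) = 3/4 or 3/4 = 3/4
((x_1 implies x_1) implies (x_1 implies x_1)) implies (x_2 or (x_2 or x_1)) = 1 implies 3/4 = 3/4
not ((x_1 iff x_2) or not (x_1 implies x_2)) iff (((x_1 implies x_1) implies (x_1 implies x_1)) implies (x_2 or (x_2 or x_1))) = 0 iff 3/4 = 1/4

1/4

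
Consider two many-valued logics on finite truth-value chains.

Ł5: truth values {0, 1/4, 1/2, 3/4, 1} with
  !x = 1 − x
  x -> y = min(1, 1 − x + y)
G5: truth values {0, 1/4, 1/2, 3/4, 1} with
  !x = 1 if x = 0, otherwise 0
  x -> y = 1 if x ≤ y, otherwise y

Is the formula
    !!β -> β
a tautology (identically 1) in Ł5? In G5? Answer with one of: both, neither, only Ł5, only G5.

only Ł5

In Ł5: every assignment gives 1 — tautology.
In G5: at β = 1/4 the value is 1/4 — not a tautology.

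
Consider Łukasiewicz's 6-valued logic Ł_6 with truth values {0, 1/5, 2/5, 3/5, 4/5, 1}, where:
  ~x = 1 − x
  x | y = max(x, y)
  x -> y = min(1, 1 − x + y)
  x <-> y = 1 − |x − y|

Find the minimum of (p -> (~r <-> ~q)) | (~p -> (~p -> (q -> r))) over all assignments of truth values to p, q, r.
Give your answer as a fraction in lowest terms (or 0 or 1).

Take p = 1/5, q = 1, r = 0:
~r = ~0 = 1
~q = ~1 = 0
~r <-> ~q = 1 <-> 0 = 0
p -> (~r <-> ~q) = 1/5 -> 0 = 4/5
~p = ~1/5 = 4/5
~p = ~1/5 = 4/5
q -> r = 1 -> 0 = 0
~p -> (q -> r) = 4/5 -> 0 = 1/5
~p -> (~p -> (q -> r)) = 4/5 -> 1/5 = 2/5
(p -> (~r <-> ~q)) | (~p -> (~p -> (q -> r))) = 4/5 | 2/5 = 4/5
No assignment yields a value below 4/5, so this is the minimum.

4/5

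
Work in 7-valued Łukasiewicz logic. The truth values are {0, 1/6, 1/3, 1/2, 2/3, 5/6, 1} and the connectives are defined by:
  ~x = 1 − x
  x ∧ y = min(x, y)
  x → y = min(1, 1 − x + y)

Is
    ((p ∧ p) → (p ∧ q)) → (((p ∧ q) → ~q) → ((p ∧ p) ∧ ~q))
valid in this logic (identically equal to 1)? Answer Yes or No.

Counterexample: take p = 0, q = 0.
p ∧ p = 0 ∧ 0 = 0
p ∧ q = 0 ∧ 0 = 0
(p ∧ p) → (p ∧ q) = 0 → 0 = 1
p ∧ q = 0 ∧ 0 = 0
~q = ~0 = 1
(p ∧ q) → ~q = 0 → 1 = 1
p ∧ p = 0 ∧ 0 = 0
~q = ~0 = 1
(p ∧ p) ∧ ~q = 0 ∧ 1 = 0
((p ∧ q) → ~q) → ((p ∧ p) ∧ ~q) = 1 → 0 = 0
((p ∧ p) → (p ∧ q)) → (((p ∧ q) → ~q) → ((p ∧ p) ∧ ~q)) = 1 → 0 = 0
This gives 0 ≠ 1.

No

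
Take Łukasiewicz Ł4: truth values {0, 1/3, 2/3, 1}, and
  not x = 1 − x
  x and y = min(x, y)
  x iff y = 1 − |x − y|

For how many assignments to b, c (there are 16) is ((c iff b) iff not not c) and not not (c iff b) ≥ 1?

1

b = 0, c = 0 ↦ 0  <
b = 0, c = 1/3 ↦ 2/3  <
b = 0, c = 2/3 ↦ 1/3  <
b = 0, c = 1 ↦ 0  <
b = 1/3, c = 0 ↦ 1/3  <
b = 1/3, c = 1/3 ↦ 1/3  <
b = 1/3, c = 2/3 ↦ 2/3  <
b = 1/3, c = 1 ↦ 1/3  <
b = 2/3, c = 0 ↦ 1/3  <
b = 2/3, c = 1/3 ↦ 2/3  <
b = 2/3, c = 2/3 ↦ 2/3  <
b = 2/3, c = 1 ↦ 2/3  <
b = 1, c = 0 ↦ 0  <
b = 1, c = 1/3 ↦ 1/3  <
b = 1, c = 2/3 ↦ 2/3  <
b = 1, c = 1 ↦ 1  ≥
So 1 of the 16 assignments meets the threshold.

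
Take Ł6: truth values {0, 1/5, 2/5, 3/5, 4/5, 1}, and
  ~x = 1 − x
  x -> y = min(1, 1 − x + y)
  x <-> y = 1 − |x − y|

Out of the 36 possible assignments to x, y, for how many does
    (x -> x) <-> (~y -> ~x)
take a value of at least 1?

21

value 1: 21 assignments (counts)
value 4/5: 5 assignments
value 3/5: 4 assignments
value 2/5: 3 assignments
value 1/5: 2 assignments
value 0: 1 assignment
So 21 of the 36 assignments meet the threshold.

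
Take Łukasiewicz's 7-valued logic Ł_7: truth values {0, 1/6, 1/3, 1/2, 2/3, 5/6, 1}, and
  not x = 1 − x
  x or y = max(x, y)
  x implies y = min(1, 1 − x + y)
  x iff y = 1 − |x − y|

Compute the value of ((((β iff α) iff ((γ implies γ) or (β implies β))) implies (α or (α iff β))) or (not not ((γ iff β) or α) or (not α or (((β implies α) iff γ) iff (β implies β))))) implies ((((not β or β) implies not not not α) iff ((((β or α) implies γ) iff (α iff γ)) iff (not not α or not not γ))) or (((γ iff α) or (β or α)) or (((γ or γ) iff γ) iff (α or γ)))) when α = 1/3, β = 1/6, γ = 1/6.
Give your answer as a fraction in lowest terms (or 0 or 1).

5/6

β iff α = 1/6 iff 1/3 = 5/6
γ implies γ = 1/6 implies 1/6 = 1
β implies β = 1/6 implies 1/6 = 1
(γ implies γ) or (β implies β) = 1 or 1 = 1
(β iff α) iff ((γ implies γ) or (β implies β)) = 5/6 iff 1 = 5/6
α iff β = 1/3 iff 1/6 = 5/6
α or (α iff β) = 1/3 or 5/6 = 5/6
((β iff α) iff ((γ implies γ) or (β implies β))) implies (α or (α iff β)) = 5/6 implies 5/6 = 1
γ iff β = 1/6 iff 1/6 = 1
(γ iff β) or α = 1 or 1/3 = 1
not ((γ iff β) or α) = not 1 = 0
not not ((γ iff β) or α) = not 0 = 1
not α = not 1/3 = 2/3
β implies α = 1/6 implies 1/3 = 1
(β implies α) iff γ = 1 iff 1/6 = 1/6
β implies β = 1/6 implies 1/6 = 1
((β implies α) iff γ) iff (β implies β) = 1/6 iff 1 = 1/6
not α or (((β implies α) iff γ) iff (β implies β)) = 2/3 or 1/6 = 2/3
not not ((γ iff β) or α) or (not α or (((β implies α) iff γ) iff (β implies β))) = 1 or 2/3 = 1
(((β iff α) iff ((γ implies γ) or (β implies β))) implies (α or (α iff β))) or (not not ((γ iff β) or α) or (not α or (((β implies α) iff γ) iff (β implies β)))) = 1 or 1 = 1
not β = not 1/6 = 5/6
not β or β = 5/6 or 1/6 = 5/6
not α = not 1/3 = 2/3
not not α = not 2/3 = 1/3
not not not α = not 1/3 = 2/3
(not β or β) implies not not not α = 5/6 implies 2/3 = 5/6
β or α = 1/6 or 1/3 = 1/3
(β or α) implies γ = 1/3 implies 1/6 = 5/6
α iff γ = 1/3 iff 1/6 = 5/6
((β or α) implies γ) iff (α iff γ) = 5/6 iff 5/6 = 1
not α = not 1/3 = 2/3
not not α = not 2/3 = 1/3
not γ = not 1/6 = 5/6
not not γ = not 5/6 = 1/6
not not α or not not γ = 1/3 or 1/6 = 1/3
(((β or α) implies γ) iff (α iff γ)) iff (not not α or not not γ) = 1 iff 1/3 = 1/3
((not β or β) implies not not not α) iff ((((β or α) implies γ) iff (α iff γ)) iff (not not α or not not γ)) = 5/6 iff 1/3 = 1/2
γ iff α = 1/6 iff 1/3 = 5/6
β or α = 1/6 or 1/3 = 1/3
(γ iff α) or (β or α) = 5/6 or 1/3 = 5/6
γ or γ = 1/6 or 1/6 = 1/6
(γ or γ) iff γ = 1/6 iff 1/6 = 1
α or γ = 1/3 or 1/6 = 1/3
((γ or γ) iff γ) iff (α or γ) = 1 iff 1/3 = 1/3
((γ iff α) or (β or α)) or (((γ or γ) iff γ) iff (α or γ)) = 5/6 or 1/3 = 5/6
(((not β or β) implies not not not α) iff ((((β or α) implies γ) iff (α iff γ)) iff (not not α or not not γ))) or (((γ iff α) or (β or α)) or (((γ or γ) iff γ) iff (α or γ))) = 1/2 or 5/6 = 5/6
((((β iff α) iff ((γ implies γ) or (β implies β))) implies (α or (α iff β))) or (not not ((γ iff β) or α) or (not α or (((β implies α) iff γ) iff (β implies β))))) implies ((((not β or β) implies not not not α) iff ((((β or α) implies γ) iff (α iff γ)) iff (not not α or not not γ))) or (((γ iff α) or (β or α)) or (((γ or γ) iff γ) iff (α or γ)))) = 1 implies 5/6 = 5/6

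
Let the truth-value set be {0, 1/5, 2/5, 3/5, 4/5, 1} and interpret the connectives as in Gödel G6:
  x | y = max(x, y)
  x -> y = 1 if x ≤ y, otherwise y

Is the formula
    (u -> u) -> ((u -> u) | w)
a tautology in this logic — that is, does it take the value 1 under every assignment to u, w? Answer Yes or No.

Yes

At u = 1, w = 2/5, for instance:
u -> u = 1 -> 1 = 1
(u -> u) | w = 1 | 2/5 = 1
(u -> u) -> ((u -> u) | w) = 1 -> 1 = 1
and checking the remaining 35 assignments likewise gives ≥ 1 in every case.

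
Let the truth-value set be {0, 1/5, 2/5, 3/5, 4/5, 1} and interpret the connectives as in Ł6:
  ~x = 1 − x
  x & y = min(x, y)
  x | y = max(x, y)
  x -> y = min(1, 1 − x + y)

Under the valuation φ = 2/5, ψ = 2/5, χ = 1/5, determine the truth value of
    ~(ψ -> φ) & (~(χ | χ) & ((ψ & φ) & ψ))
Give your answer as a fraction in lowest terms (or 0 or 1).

0

ψ -> φ = 2/5 -> 2/5 = 1
~(ψ -> φ) = ~1 = 0
χ | χ = 1/5 | 1/5 = 1/5
~(χ | χ) = ~1/5 = 4/5
ψ & φ = 2/5 & 2/5 = 2/5
(ψ & φ) & ψ = 2/5 & 2/5 = 2/5
~(χ | χ) & ((ψ & φ) & ψ) = 4/5 & 2/5 = 2/5
~(ψ -> φ) & (~(χ | χ) & ((ψ & φ) & ψ)) = 0 & 2/5 = 0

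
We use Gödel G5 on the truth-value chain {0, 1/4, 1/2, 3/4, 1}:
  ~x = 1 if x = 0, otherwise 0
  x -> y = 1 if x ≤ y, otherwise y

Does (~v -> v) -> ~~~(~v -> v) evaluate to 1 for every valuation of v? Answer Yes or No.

Counterexample: take v = 1/4.
~v = ~1/4 = 0
~v -> v = 0 -> 1/4 = 1
~v = ~1/4 = 0
~v -> v = 0 -> 1/4 = 1
~(~v -> v) = ~1 = 0
~~(~v -> v) = ~0 = 1
~~~(~v -> v) = ~1 = 0
(~v -> v) -> ~~~(~v -> v) = 1 -> 0 = 0
This gives 0 ≠ 1.

No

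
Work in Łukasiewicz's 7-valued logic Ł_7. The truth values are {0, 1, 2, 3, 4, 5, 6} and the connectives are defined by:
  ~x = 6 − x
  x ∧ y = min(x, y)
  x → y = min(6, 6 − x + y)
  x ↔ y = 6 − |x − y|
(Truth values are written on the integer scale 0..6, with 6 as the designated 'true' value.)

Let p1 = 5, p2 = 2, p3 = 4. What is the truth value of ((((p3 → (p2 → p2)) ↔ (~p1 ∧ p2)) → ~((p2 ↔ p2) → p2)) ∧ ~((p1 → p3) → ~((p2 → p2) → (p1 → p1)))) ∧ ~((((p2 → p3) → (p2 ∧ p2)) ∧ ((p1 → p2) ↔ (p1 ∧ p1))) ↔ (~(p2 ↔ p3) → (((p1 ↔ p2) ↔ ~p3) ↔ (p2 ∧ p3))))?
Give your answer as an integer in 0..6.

4

p2 → p2 = 2 → 2 = 6
p3 → (p2 → p2) = 4 → 6 = 6
~p1 = ~5 = 1
~p1 ∧ p2 = 1 ∧ 2 = 1
(p3 → (p2 → p2)) ↔ (~p1 ∧ p2) = 6 ↔ 1 = 1
p2 ↔ p2 = 2 ↔ 2 = 6
(p2 ↔ p2) → p2 = 6 → 2 = 2
~((p2 ↔ p2) → p2) = ~2 = 4
((p3 → (p2 → p2)) ↔ (~p1 ∧ p2)) → ~((p2 ↔ p2) → p2) = 1 → 4 = 6
p1 → p3 = 5 → 4 = 5
p2 → p2 = 2 → 2 = 6
p1 → p1 = 5 → 5 = 6
(p2 → p2) → (p1 → p1) = 6 → 6 = 6
~((p2 → p2) → (p1 → p1)) = ~6 = 0
(p1 → p3) → ~((p2 → p2) → (p1 → p1)) = 5 → 0 = 1
~((p1 → p3) → ~((p2 → p2) → (p1 → p1))) = ~1 = 5
(((p3 → (p2 → p2)) ↔ (~p1 ∧ p2)) → ~((p2 ↔ p2) → p2)) ∧ ~((p1 → p3) → ~((p2 → p2) → (p1 → p1))) = 6 ∧ 5 = 5
p2 → p3 = 2 → 4 = 6
p2 ∧ p2 = 2 ∧ 2 = 2
(p2 → p3) → (p2 ∧ p2) = 6 → 2 = 2
p1 → p2 = 5 → 2 = 3
p1 ∧ p1 = 5 ∧ 5 = 5
(p1 → p2) ↔ (p1 ∧ p1) = 3 ↔ 5 = 4
((p2 → p3) → (p2 ∧ p2)) ∧ ((p1 → p2) ↔ (p1 ∧ p1)) = 2 ∧ 4 = 2
p2 ↔ p3 = 2 ↔ 4 = 4
~(p2 ↔ p3) = ~4 = 2
p1 ↔ p2 = 5 ↔ 2 = 3
~p3 = ~4 = 2
(p1 ↔ p2) ↔ ~p3 = 3 ↔ 2 = 5
p2 ∧ p3 = 2 ∧ 4 = 2
((p1 ↔ p2) ↔ ~p3) ↔ (p2 ∧ p3) = 5 ↔ 2 = 3
~(p2 ↔ p3) → (((p1 ↔ p2) ↔ ~p3) ↔ (p2 ∧ p3)) = 2 → 3 = 6
(((p2 → p3) → (p2 ∧ p2)) ∧ ((p1 → p2) ↔ (p1 ∧ p1))) ↔ (~(p2 ↔ p3) → (((p1 ↔ p2) ↔ ~p3) ↔ (p2 ∧ p3))) = 2 ↔ 6 = 2
~((((p2 → p3) → (p2 ∧ p2)) ∧ ((p1 → p2) ↔ (p1 ∧ p1))) ↔ (~(p2 ↔ p3) → (((p1 ↔ p2) ↔ ~p3) ↔ (p2 ∧ p3)))) = ~2 = 4
((((p3 → (p2 → p2)) ↔ (~p1 ∧ p2)) → ~((p2 ↔ p2) → p2)) ∧ ~((p1 → p3) → ~((p2 → p2) → (p1 → p1)))) ∧ ~((((p2 → p3) → (p2 ∧ p2)) ∧ ((p1 → p2) ↔ (p1 ∧ p1))) ↔ (~(p2 ↔ p3) → (((p1 ↔ p2) ↔ ~p3) ↔ (p2 ∧ p3)))) = 5 ∧ 4 = 4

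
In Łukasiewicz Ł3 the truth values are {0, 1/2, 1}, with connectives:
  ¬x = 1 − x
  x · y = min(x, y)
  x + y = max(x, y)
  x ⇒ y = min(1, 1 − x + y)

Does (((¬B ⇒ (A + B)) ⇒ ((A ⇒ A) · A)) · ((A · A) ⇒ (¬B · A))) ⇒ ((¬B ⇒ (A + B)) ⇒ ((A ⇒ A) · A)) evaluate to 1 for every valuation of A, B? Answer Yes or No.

A = 0, B = 0 ↦ 1
A = 0, B = 1/2 ↦ 1
A = 0, B = 1 ↦ 1
A = 1/2, B = 0 ↦ 1
A = 1/2, B = 1/2 ↦ 1
A = 1/2, B = 1 ↦ 1
A = 1, B = 0 ↦ 1
A = 1, B = 1/2 ↦ 1
A = 1, B = 1 ↦ 1
Every assignment gives a value ≥ 1.

Yes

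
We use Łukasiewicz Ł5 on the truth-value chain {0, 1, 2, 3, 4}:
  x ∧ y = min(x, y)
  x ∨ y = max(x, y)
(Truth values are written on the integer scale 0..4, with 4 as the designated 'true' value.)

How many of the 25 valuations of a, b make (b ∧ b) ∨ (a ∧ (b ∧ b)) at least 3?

value 4: 5 assignments (counts)
value 3: 5 assignments (counts)
value 2: 5 assignments
value 1: 5 assignments
value 0: 5 assignments
So 10 of the 25 assignments meet the threshold.

10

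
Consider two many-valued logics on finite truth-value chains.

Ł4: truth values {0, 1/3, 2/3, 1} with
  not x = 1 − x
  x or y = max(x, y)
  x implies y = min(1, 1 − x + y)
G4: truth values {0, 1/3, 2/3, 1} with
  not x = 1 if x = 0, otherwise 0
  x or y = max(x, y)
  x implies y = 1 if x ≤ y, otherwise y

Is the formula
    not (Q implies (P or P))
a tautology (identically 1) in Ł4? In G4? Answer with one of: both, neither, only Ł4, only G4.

neither

In Ł4: at P = 0, Q = 0 the value is 0 — not a tautology.
In G4: at P = 0, Q = 0 the value is 0 — not a tautology.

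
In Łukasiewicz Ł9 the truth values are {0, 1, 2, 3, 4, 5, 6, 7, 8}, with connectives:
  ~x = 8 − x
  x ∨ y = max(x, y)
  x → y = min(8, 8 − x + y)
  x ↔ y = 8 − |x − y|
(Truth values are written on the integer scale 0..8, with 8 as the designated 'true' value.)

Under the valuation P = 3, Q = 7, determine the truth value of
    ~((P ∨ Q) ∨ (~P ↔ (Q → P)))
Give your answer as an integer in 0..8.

P ∨ Q = 3 ∨ 7 = 7
~P = ~3 = 5
Q → P = 7 → 3 = 4
~P ↔ (Q → P) = 5 ↔ 4 = 7
(P ∨ Q) ∨ (~P ↔ (Q → P)) = 7 ∨ 7 = 7
~((P ∨ Q) ∨ (~P ↔ (Q → P))) = ~7 = 1

1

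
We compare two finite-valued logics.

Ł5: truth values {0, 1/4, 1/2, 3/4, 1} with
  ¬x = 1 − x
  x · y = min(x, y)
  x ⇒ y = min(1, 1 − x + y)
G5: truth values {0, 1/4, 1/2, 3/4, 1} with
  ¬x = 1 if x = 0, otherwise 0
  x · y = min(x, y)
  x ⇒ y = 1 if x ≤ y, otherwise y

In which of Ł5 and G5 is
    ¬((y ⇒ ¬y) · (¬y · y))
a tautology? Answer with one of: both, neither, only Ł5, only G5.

In Ł5: at y = 1/4 the value is 3/4 — not a tautology.
In G5: every assignment gives 1 — tautology.

only G5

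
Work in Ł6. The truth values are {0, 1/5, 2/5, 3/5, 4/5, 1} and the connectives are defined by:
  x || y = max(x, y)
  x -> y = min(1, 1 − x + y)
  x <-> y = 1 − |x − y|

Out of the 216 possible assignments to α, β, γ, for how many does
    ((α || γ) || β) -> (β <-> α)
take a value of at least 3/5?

164

value 1: 92 assignments (counts)
value 4/5: 42 assignments (counts)
value 3/5: 30 assignments (counts)
value 2/5: 26 assignments
value 1/5: 14 assignments
value 0: 12 assignments
So 164 of the 216 assignments meet the threshold.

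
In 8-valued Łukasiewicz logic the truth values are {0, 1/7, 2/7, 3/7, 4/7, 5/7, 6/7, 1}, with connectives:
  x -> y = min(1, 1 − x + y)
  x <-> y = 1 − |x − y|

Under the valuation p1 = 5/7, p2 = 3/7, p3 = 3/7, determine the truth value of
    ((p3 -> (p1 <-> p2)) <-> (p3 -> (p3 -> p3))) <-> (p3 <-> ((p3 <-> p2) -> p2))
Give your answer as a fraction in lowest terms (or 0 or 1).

p1 <-> p2 = 5/7 <-> 3/7 = 5/7
p3 -> (p1 <-> p2) = 3/7 -> 5/7 = 1
p3 -> p3 = 3/7 -> 3/7 = 1
p3 -> (p3 -> p3) = 3/7 -> 1 = 1
(p3 -> (p1 <-> p2)) <-> (p3 -> (p3 -> p3)) = 1 <-> 1 = 1
p3 <-> p2 = 3/7 <-> 3/7 = 1
(p3 <-> p2) -> p2 = 1 -> 3/7 = 3/7
p3 <-> ((p3 <-> p2) -> p2) = 3/7 <-> 3/7 = 1
((p3 -> (p1 <-> p2)) <-> (p3 -> (p3 -> p3))) <-> (p3 <-> ((p3 <-> p2) -> p2)) = 1 <-> 1 = 1

1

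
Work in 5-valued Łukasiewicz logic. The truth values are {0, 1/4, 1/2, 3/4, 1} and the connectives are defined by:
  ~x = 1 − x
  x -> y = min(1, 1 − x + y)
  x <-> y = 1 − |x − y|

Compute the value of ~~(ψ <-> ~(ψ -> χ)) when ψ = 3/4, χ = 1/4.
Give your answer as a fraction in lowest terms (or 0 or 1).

ψ -> χ = 3/4 -> 1/4 = 1/2
~(ψ -> χ) = ~1/2 = 1/2
ψ <-> ~(ψ -> χ) = 3/4 <-> 1/2 = 3/4
~(ψ <-> ~(ψ -> χ)) = ~3/4 = 1/4
~~(ψ <-> ~(ψ -> χ)) = ~1/4 = 3/4

3/4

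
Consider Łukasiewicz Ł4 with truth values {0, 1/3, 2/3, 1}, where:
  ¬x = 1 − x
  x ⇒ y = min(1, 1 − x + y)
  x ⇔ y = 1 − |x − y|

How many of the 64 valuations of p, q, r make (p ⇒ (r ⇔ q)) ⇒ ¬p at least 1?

value 1: 22 assignments (counts)
value 2/3: 22 assignments
value 1/3: 16 assignments
value 0: 4 assignments
So 22 of the 64 assignments meet the threshold.

22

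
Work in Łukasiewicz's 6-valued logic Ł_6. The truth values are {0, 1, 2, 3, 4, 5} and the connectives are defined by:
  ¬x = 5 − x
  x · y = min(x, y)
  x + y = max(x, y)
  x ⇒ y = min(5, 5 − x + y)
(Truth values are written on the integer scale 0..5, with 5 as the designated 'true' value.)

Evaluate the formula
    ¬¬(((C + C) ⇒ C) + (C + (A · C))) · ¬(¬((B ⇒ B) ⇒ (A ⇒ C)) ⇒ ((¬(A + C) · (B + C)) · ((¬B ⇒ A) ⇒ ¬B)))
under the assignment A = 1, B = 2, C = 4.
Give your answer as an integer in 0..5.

C + C = 4 + 4 = 4
(C + C) ⇒ C = 4 ⇒ 4 = 5
A · C = 1 · 4 = 1
C + (A · C) = 4 + 1 = 4
((C + C) ⇒ C) + (C + (A · C)) = 5 + 4 = 5
¬(((C + C) ⇒ C) + (C + (A · C))) = ¬5 = 0
¬¬(((C + C) ⇒ C) + (C + (A · C))) = ¬0 = 5
B ⇒ B = 2 ⇒ 2 = 5
A ⇒ C = 1 ⇒ 4 = 5
(B ⇒ B) ⇒ (A ⇒ C) = 5 ⇒ 5 = 5
¬((B ⇒ B) ⇒ (A ⇒ C)) = ¬5 = 0
A + C = 1 + 4 = 4
¬(A + C) = ¬4 = 1
B + C = 2 + 4 = 4
¬(A + C) · (B + C) = 1 · 4 = 1
¬B = ¬2 = 3
¬B ⇒ A = 3 ⇒ 1 = 3
¬B = ¬2 = 3
(¬B ⇒ A) ⇒ ¬B = 3 ⇒ 3 = 5
(¬(A + C) · (B + C)) · ((¬B ⇒ A) ⇒ ¬B) = 1 · 5 = 1
¬((B ⇒ B) ⇒ (A ⇒ C)) ⇒ ((¬(A + C) · (B + C)) · ((¬B ⇒ A) ⇒ ¬B)) = 0 ⇒ 1 = 5
¬(¬((B ⇒ B) ⇒ (A ⇒ C)) ⇒ ((¬(A + C) · (B + C)) · ((¬B ⇒ A) ⇒ ¬B))) = ¬5 = 0
¬¬(((C + C) ⇒ C) + (C + (A · C))) · ¬(¬((B ⇒ B) ⇒ (A ⇒ C)) ⇒ ((¬(A + C) · (B + C)) · ((¬B ⇒ A) ⇒ ¬B))) = 5 · 0 = 0

0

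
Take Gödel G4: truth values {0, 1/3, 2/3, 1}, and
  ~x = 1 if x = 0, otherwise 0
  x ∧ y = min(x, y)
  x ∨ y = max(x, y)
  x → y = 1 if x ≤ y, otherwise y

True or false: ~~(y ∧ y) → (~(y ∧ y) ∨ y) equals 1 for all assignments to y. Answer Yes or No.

No

Counterexample: take y = 1/3.
y ∧ y = 1/3 ∧ 1/3 = 1/3
~(y ∧ y) = ~1/3 = 0
~~(y ∧ y) = ~0 = 1
y ∧ y = 1/3 ∧ 1/3 = 1/3
~(y ∧ y) = ~1/3 = 0
~(y ∧ y) ∨ y = 0 ∨ 1/3 = 1/3
~~(y ∧ y) → (~(y ∧ y) ∨ y) = 1 → 1/3 = 1/3
This gives 1/3 ≠ 1.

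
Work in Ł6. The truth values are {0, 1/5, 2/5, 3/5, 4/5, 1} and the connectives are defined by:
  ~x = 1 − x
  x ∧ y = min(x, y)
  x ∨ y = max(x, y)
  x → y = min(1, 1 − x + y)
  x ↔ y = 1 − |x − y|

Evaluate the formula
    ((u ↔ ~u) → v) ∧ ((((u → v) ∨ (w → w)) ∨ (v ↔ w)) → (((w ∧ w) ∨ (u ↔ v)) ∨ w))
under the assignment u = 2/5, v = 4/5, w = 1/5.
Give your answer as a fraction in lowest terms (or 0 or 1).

3/5

~u = ~2/5 = 3/5
u ↔ ~u = 2/5 ↔ 3/5 = 4/5
(u ↔ ~u) → v = 4/5 → 4/5 = 1
u → v = 2/5 → 4/5 = 1
w → w = 1/5 → 1/5 = 1
(u → v) ∨ (w → w) = 1 ∨ 1 = 1
v ↔ w = 4/5 ↔ 1/5 = 2/5
((u → v) ∨ (w → w)) ∨ (v ↔ w) = 1 ∨ 2/5 = 1
w ∧ w = 1/5 ∧ 1/5 = 1/5
u ↔ v = 2/5 ↔ 4/5 = 3/5
(w ∧ w) ∨ (u ↔ v) = 1/5 ∨ 3/5 = 3/5
((w ∧ w) ∨ (u ↔ v)) ∨ w = 3/5 ∨ 1/5 = 3/5
(((u → v) ∨ (w → w)) ∨ (v ↔ w)) → (((w ∧ w) ∨ (u ↔ v)) ∨ w) = 1 → 3/5 = 3/5
((u ↔ ~u) → v) ∧ ((((u → v) ∨ (w → w)) ∨ (v ↔ w)) → (((w ∧ w) ∨ (u ↔ v)) ∨ w)) = 1 ∧ 3/5 = 3/5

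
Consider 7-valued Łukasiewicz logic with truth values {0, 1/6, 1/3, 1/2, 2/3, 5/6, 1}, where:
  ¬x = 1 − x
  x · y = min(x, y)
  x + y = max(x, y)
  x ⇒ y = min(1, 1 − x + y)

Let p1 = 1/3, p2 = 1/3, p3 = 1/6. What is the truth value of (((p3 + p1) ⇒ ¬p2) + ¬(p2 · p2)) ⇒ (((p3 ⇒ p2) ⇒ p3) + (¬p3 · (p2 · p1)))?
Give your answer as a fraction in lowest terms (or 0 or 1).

1/3

p3 + p1 = 1/6 + 1/3 = 1/3
¬p2 = ¬1/3 = 2/3
(p3 + p1) ⇒ ¬p2 = 1/3 ⇒ 2/3 = 1
p2 · p2 = 1/3 · 1/3 = 1/3
¬(p2 · p2) = ¬1/3 = 2/3
((p3 + p1) ⇒ ¬p2) + ¬(p2 · p2) = 1 + 2/3 = 1
p3 ⇒ p2 = 1/6 ⇒ 1/3 = 1
(p3 ⇒ p2) ⇒ p3 = 1 ⇒ 1/6 = 1/6
¬p3 = ¬1/6 = 5/6
p2 · p1 = 1/3 · 1/3 = 1/3
¬p3 · (p2 · p1) = 5/6 · 1/3 = 1/3
((p3 ⇒ p2) ⇒ p3) + (¬p3 · (p2 · p1)) = 1/6 + 1/3 = 1/3
(((p3 + p1) ⇒ ¬p2) + ¬(p2 · p2)) ⇒ (((p3 ⇒ p2) ⇒ p3) + (¬p3 · (p2 · p1))) = 1 ⇒ 1/3 = 1/3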